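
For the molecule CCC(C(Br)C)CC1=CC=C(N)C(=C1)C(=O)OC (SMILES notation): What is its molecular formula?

C14H20BrNO2

Walk through each heavy atom and fill implicit hydrogens from standard valence (C 4, N 3, O 2, S 2, halogen 1):
  atom 1: C, bond orders sum to 1 (valence 4) → 3 H
  atom 2: C, bond orders sum to 2 (valence 4) → 2 H
  atom 3: C, bond orders sum to 3 (valence 4) → 1 H
  atom 4: C, bond orders sum to 3 (valence 4) → 1 H
  atom 5: Br (halogen, monovalent) → 0 H
  atom 6: C, bond orders sum to 1 (valence 4) → 3 H
  atom 7: C, bond orders sum to 2 (valence 4) → 2 H
  atom 8: C, bond orders sum to 4 (valence 4) → 0 H
  atom 9: C, bond orders sum to 3 (valence 4) → 1 H
  atom 10: C, bond orders sum to 3 (valence 4) → 1 H
  atom 11: C, bond orders sum to 4 (valence 4) → 0 H
  atom 12: N, bond orders sum to 1 (valence 3) → 2 H
  atom 13: C, bond orders sum to 4 (valence 4) → 0 H
  atom 14: C, bond orders sum to 3 (valence 4) → 1 H
  atom 15: C, bond orders sum to 4 (valence 4) → 0 H
  atom 16: O, bond orders sum to 2 (valence 2) → 0 H
  atom 17: O, bond orders sum to 2 (valence 2) → 0 H
  atom 18: C, bond orders sum to 1 (valence 4) → 3 H
Totals → C:14, H:20, Br:1, N:1, O:2.
In Hill order: C14H20BrNO2.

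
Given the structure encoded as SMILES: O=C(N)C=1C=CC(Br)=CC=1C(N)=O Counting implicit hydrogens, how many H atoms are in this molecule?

Walk through each heavy atom and fill implicit hydrogens from standard valence (C 4, N 3, O 2, S 2, halogen 1):
  atom 1: O, bond orders sum to 2 (valence 2) → 0 H
  atom 2: C, bond orders sum to 4 (valence 4) → 0 H
  atom 3: N, bond orders sum to 1 (valence 3) → 2 H
  atom 4: C, bond orders sum to 4 (valence 4) → 0 H
  atom 5: C, bond orders sum to 3 (valence 4) → 1 H
  atom 6: C, bond orders sum to 3 (valence 4) → 1 H
  atom 7: C, bond orders sum to 4 (valence 4) → 0 H
  atom 8: Br (halogen, monovalent) → 0 H
  atom 9: C, bond orders sum to 3 (valence 4) → 1 H
  atom 10: C, bond orders sum to 4 (valence 4) → 0 H
  atom 11: C, bond orders sum to 4 (valence 4) → 0 H
  atom 12: N, bond orders sum to 1 (valence 3) → 2 H
  atom 13: O, bond orders sum to 2 (valence 2) → 0 H
Total hydrogens: 7.

7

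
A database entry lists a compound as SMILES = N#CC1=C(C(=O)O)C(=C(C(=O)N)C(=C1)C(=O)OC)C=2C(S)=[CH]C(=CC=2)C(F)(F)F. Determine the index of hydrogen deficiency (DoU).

Degree of unsaturation = (number of rings) + (number of π bonds).
Ring closures in the SMILES: 2.
π bonds: 9 double bonds (each 1 DoU), 1 triple bond (each 2 DoU) → 11 DoU from unsaturation.
Total DoU = 2 + 11 = 13.

13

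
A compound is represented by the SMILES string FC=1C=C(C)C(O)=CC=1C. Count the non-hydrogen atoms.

Every atom symbol written in the SMILES (organic subset) is one heavy atom; implicit H are not written.
Heavy atoms by element → C:8, F:1, O:1.
Total: 10.

10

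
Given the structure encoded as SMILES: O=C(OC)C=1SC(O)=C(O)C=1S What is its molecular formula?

C6H6O4S2

Walk through each heavy atom and fill implicit hydrogens from standard valence (C 4, N 3, O 2, S 2, halogen 1):
  atom 1: O, bond orders sum to 2 (valence 2) → 0 H
  atom 2: C, bond orders sum to 4 (valence 4) → 0 H
  atom 3: O, bond orders sum to 2 (valence 2) → 0 H
  atom 4: C, bond orders sum to 1 (valence 4) → 3 H
  atom 5: C, bond orders sum to 4 (valence 4) → 0 H
  atom 6: S, bond orders sum to 2 (valence 2) → 0 H
  atom 7: C, bond orders sum to 4 (valence 4) → 0 H
  atom 8: O, bond orders sum to 1 (valence 2) → 1 H
  atom 9: C, bond orders sum to 4 (valence 4) → 0 H
  atom 10: O, bond orders sum to 1 (valence 2) → 1 H
  atom 11: C, bond orders sum to 4 (valence 4) → 0 H
  atom 12: S, bond orders sum to 1 (valence 2) → 1 H
Totals → C:6, H:6, O:4, S:2.
In Hill order: C6H6O4S2.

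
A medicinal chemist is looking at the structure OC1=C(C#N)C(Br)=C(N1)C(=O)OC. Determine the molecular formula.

C7H5BrN2O3

Walk through each heavy atom and fill implicit hydrogens from standard valence (C 4, N 3, O 2, S 2, halogen 1):
  atom 1: O, bond orders sum to 1 (valence 2) → 1 H
  atom 2: C, bond orders sum to 4 (valence 4) → 0 H
  atom 3: C, bond orders sum to 4 (valence 4) → 0 H
  atom 4: C, bond orders sum to 4 (valence 4) → 0 H
  atom 5: N, bond orders sum to 3 (valence 3) → 0 H
  atom 6: C, bond orders sum to 4 (valence 4) → 0 H
  atom 7: Br (halogen, monovalent) → 0 H
  atom 8: C, bond orders sum to 4 (valence 4) → 0 H
  atom 9: N, bond orders sum to 2 (valence 3) → 1 H
  atom 10: C, bond orders sum to 4 (valence 4) → 0 H
  atom 11: O, bond orders sum to 2 (valence 2) → 0 H
  atom 12: O, bond orders sum to 2 (valence 2) → 0 H
  atom 13: C, bond orders sum to 1 (valence 4) → 3 H
Totals → C:7, H:5, Br:1, N:2, O:3.
In Hill order: C7H5BrN2O3.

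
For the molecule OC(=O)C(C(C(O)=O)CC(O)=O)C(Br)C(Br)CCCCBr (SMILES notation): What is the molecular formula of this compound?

Walk through each heavy atom and fill implicit hydrogens from standard valence (C 4, N 3, O 2, S 2, halogen 1):
  atom 1: O, bond orders sum to 1 (valence 2) → 1 H
  atom 2: C, bond orders sum to 4 (valence 4) → 0 H
  atom 3: O, bond orders sum to 2 (valence 2) → 0 H
  atom 4: C, bond orders sum to 3 (valence 4) → 1 H
  atom 5: C, bond orders sum to 3 (valence 4) → 1 H
  atom 6: C, bond orders sum to 4 (valence 4) → 0 H
  atom 7: O, bond orders sum to 1 (valence 2) → 1 H
  atom 8: O, bond orders sum to 2 (valence 2) → 0 H
  atom 9: C, bond orders sum to 2 (valence 4) → 2 H
  atom 10: C, bond orders sum to 4 (valence 4) → 0 H
  atom 11: O, bond orders sum to 1 (valence 2) → 1 H
  atom 12: O, bond orders sum to 2 (valence 2) → 0 H
  atom 13: C, bond orders sum to 3 (valence 4) → 1 H
  atom 14: Br (halogen, monovalent) → 0 H
  atom 15: C, bond orders sum to 3 (valence 4) → 1 H
  atom 16: Br (halogen, monovalent) → 0 H
  atom 17: C, bond orders sum to 2 (valence 4) → 2 H
  atom 18: C, bond orders sum to 2 (valence 4) → 2 H
  atom 19: C, bond orders sum to 2 (valence 4) → 2 H
  atom 20: C, bond orders sum to 2 (valence 4) → 2 H
  atom 21: Br (halogen, monovalent) → 0 H
Totals → C:12, H:17, Br:3, O:6.
In Hill order: C12H17Br3O6.

C12H17Br3O6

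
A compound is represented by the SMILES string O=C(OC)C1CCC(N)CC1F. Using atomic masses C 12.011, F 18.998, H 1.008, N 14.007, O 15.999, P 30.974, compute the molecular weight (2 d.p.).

First, the molecular formula is C8H14FNO2 (counting implicit H from valence).
  C: 8 × 12.011 = 96.088
  F: 1 × 18.998 = 18.998
  H: 14 × 1.008 = 14.112
  N: 1 × 14.007 = 14.007
  O: 2 × 15.999 = 31.998
Sum: 8×12.011 + 1×18.998 + 14×1.008 + 1×14.007 + 2×15.999 = 175.203 → 175.20 g/mol.

175.20 g/mol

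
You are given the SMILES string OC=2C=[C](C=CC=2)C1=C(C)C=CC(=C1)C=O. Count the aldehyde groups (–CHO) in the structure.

The aldehyde motif appears at heavy-atom position 15 in the SMILES.
Other groups present: 1 hydroxyl.
Aldehyde count: 1.

1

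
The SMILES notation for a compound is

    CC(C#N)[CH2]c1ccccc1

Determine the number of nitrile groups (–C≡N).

1

The nitrile motif appears at heavy-atom position 3 in the SMILES.
Nitrile count: 1.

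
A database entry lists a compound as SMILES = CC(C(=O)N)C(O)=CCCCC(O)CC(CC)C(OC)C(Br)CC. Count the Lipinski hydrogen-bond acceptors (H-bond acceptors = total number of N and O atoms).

5

N atoms: 1; O atoms: 4.
Lipinski HBA = 1 + 4 = 5.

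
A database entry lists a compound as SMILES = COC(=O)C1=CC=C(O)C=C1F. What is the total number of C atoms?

8

Count every carbon token in the SMILES (each C, including those in ring-closure positions and inside branches).
Carbon count: 8.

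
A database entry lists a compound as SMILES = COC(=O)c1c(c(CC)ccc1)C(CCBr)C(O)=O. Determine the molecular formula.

Walk through each heavy atom and fill implicit hydrogens from standard valence (C 4, N 3, O 2, S 2, halogen 1); for lowercase aromatic atoms, an aromatic c carries 1 H when it has two neighbours and 0 H with three, and aromatic n carries 0 H:
  atom 1: C, bond orders sum to 1 (valence 4) → 3 H
  atom 2: O, bond orders sum to 2 (valence 2) → 0 H
  atom 3: C, bond orders sum to 4 (valence 4) → 0 H
  atom 4: O, bond orders sum to 2 (valence 2) → 0 H
  atom 5: aromatic c, 3 neighbours → 0 H
  atom 6: aromatic c, 3 neighbours → 0 H
  atom 7: aromatic c, 3 neighbours → 0 H
  atom 8: C, bond orders sum to 2 (valence 4) → 2 H
  atom 9: C, bond orders sum to 1 (valence 4) → 3 H
  atom 10: aromatic c, 2 neighbours → 1 H
  atom 11: aromatic c, 2 neighbours → 1 H
  atom 12: aromatic c, 2 neighbours → 1 H
  atom 13: C, bond orders sum to 3 (valence 4) → 1 H
  atom 14: C, bond orders sum to 2 (valence 4) → 2 H
  atom 15: C, bond orders sum to 2 (valence 4) → 2 H
  atom 16: Br (halogen, monovalent) → 0 H
  atom 17: C, bond orders sum to 4 (valence 4) → 0 H
  atom 18: O, bond orders sum to 1 (valence 2) → 1 H
  atom 19: O, bond orders sum to 2 (valence 2) → 0 H
Totals → C:14, H:17, Br:1, O:4.
In Hill order: C14H17BrO4.

C14H17BrO4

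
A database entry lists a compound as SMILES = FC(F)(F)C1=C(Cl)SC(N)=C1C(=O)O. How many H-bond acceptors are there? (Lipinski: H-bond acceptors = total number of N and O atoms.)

3

N atoms: 1; O atoms: 2.
Lipinski HBA = 1 + 2 = 3.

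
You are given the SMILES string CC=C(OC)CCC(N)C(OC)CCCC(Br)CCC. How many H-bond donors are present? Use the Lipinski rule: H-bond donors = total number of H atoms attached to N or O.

2

Donors: find every N or O and count the H atoms it carries.
  atom 4 (O): bond orders sum to 2 → 0 H
  atom 9 (N): bond orders sum to 1 → 2 H
  atom 11 (O): bond orders sum to 2 → 0 H
Lipinski HBD = 2.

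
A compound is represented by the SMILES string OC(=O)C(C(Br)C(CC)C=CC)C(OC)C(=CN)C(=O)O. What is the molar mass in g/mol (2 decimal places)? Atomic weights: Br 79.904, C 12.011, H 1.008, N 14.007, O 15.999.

First, the molecular formula is C14H22BrNO5 (counting implicit H from valence).
  Br: 1 × 79.904 = 79.904
  C: 14 × 12.011 = 168.154
  H: 22 × 1.008 = 22.176
  N: 1 × 14.007 = 14.007
  O: 5 × 15.999 = 79.995
Sum: 1×79.904 + 14×12.011 + 22×1.008 + 1×14.007 + 5×15.999 = 364.236 → 364.24 g/mol.

364.24 g/mol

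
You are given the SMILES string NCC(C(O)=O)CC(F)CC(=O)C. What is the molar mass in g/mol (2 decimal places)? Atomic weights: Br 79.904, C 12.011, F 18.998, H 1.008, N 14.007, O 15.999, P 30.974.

191.20 g/mol

First, the molecular formula is C8H14FNO3 (counting implicit H from valence).
  C: 8 × 12.011 = 96.088
  F: 1 × 18.998 = 18.998
  H: 14 × 1.008 = 14.112
  N: 1 × 14.007 = 14.007
  O: 3 × 15.999 = 47.997
Sum: 8×12.011 + 1×18.998 + 14×1.008 + 1×14.007 + 3×15.999 = 191.202 → 191.20 g/mol.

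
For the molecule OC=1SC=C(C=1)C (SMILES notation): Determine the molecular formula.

C5H6OS

Walk through each heavy atom and fill implicit hydrogens from standard valence (C 4, N 3, O 2, S 2, halogen 1):
  atom 1: O, bond orders sum to 1 (valence 2) → 1 H
  atom 2: C, bond orders sum to 4 (valence 4) → 0 H
  atom 3: S, bond orders sum to 2 (valence 2) → 0 H
  atom 4: C, bond orders sum to 3 (valence 4) → 1 H
  atom 5: C, bond orders sum to 4 (valence 4) → 0 H
  atom 6: C, bond orders sum to 3 (valence 4) → 1 H
  atom 7: C, bond orders sum to 1 (valence 4) → 3 H
Totals → C:5, H:6, O:1, S:1.
In Hill order: C5H6OS.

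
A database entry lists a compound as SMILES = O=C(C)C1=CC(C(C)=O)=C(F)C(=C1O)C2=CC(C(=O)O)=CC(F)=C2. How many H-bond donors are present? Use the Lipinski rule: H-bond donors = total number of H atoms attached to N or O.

2

Donors: find every N or O and count the H atoms it carries.
  atom 1 (O): bond orders sum to 2 → 0 H
  atom 9 (O): bond orders sum to 2 → 0 H
  atom 14 (O): bond orders sum to 1 → 1 H
  atom 19 (O): bond orders sum to 2 → 0 H
  atom 20 (O): bond orders sum to 1 → 1 H
Lipinski HBD = 2.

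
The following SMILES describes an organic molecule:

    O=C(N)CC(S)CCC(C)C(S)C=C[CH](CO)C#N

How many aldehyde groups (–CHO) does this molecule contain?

0

Scan the SMILES for the aldehyde motif — none present.
Groups that are present: 1 alkene, 1 amide, 1 hydroxyl, 1 nitrile, 2 thiol.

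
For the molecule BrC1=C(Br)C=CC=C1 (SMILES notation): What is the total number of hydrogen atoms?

4

Walk through each heavy atom and fill implicit hydrogens from standard valence (C 4, N 3, O 2, S 2, halogen 1):
  atom 1: Br (halogen, monovalent) → 0 H
  atom 2: C, bond orders sum to 4 (valence 4) → 0 H
  atom 3: C, bond orders sum to 4 (valence 4) → 0 H
  atom 4: Br (halogen, monovalent) → 0 H
  atom 5: C, bond orders sum to 3 (valence 4) → 1 H
  atom 6: C, bond orders sum to 3 (valence 4) → 1 H
  atom 7: C, bond orders sum to 3 (valence 4) → 1 H
  atom 8: C, bond orders sum to 3 (valence 4) → 1 H
Total hydrogens: 4.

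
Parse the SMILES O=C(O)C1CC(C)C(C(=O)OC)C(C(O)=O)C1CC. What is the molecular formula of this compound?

Walk through each heavy atom and fill implicit hydrogens from standard valence (C 4, N 3, O 2, S 2, halogen 1):
  atom 1: O, bond orders sum to 2 (valence 2) → 0 H
  atom 2: C, bond orders sum to 4 (valence 4) → 0 H
  atom 3: O, bond orders sum to 1 (valence 2) → 1 H
  atom 4: C, bond orders sum to 3 (valence 4) → 1 H
  atom 5: C, bond orders sum to 2 (valence 4) → 2 H
  atom 6: C, bond orders sum to 3 (valence 4) → 1 H
  atom 7: C, bond orders sum to 1 (valence 4) → 3 H
  atom 8: C, bond orders sum to 3 (valence 4) → 1 H
  atom 9: C, bond orders sum to 4 (valence 4) → 0 H
  atom 10: O, bond orders sum to 2 (valence 2) → 0 H
  atom 11: O, bond orders sum to 2 (valence 2) → 0 H
  atom 12: C, bond orders sum to 1 (valence 4) → 3 H
  atom 13: C, bond orders sum to 3 (valence 4) → 1 H
  atom 14: C, bond orders sum to 4 (valence 4) → 0 H
  atom 15: O, bond orders sum to 1 (valence 2) → 1 H
  atom 16: O, bond orders sum to 2 (valence 2) → 0 H
  atom 17: C, bond orders sum to 3 (valence 4) → 1 H
  atom 18: C, bond orders sum to 2 (valence 4) → 2 H
  atom 19: C, bond orders sum to 1 (valence 4) → 3 H
Totals → C:13, H:20, O:6.
In Hill order: C13H20O6.

C13H20O6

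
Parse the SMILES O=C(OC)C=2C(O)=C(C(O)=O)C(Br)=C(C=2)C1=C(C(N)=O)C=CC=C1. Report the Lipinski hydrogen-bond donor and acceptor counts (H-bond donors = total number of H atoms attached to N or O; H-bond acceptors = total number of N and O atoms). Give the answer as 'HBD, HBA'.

Donors: find every N or O and count the H atoms it carries.
  atom 1 (O): bond orders sum to 2 → 0 H
  atom 3 (O): bond orders sum to 2 → 0 H
  atom 7 (O): bond orders sum to 1 → 1 H
  atom 10 (O): bond orders sum to 1 → 1 H
  atom 11 (O): bond orders sum to 2 → 0 H
  atom 19 (N): bond orders sum to 1 → 2 H
  atom 20 (O): bond orders sum to 2 → 0 H
Lipinski HBD = 4.
Acceptors: N atoms = 1, O atoms = 6 → HBA = 7.

4, 7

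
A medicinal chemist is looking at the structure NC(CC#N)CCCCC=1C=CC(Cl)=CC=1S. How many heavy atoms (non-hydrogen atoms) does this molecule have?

17

Every atom symbol written in the SMILES (organic subset) is one heavy atom; implicit H are not written.
Heavy atoms by element → C:13, Cl:1, N:2, S:1.
Total: 17.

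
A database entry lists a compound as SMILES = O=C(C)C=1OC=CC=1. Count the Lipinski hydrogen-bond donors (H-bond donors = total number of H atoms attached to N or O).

0

Donors: find every N or O and count the H atoms it carries.
  atom 1 (O): bond orders sum to 2 → 0 H
  atom 5 (O): bond orders sum to 2 → 0 H
Lipinski HBD = 0.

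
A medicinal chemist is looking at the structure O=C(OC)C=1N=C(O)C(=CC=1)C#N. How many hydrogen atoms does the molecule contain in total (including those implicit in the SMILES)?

6

Walk through each heavy atom and fill implicit hydrogens from standard valence (C 4, N 3, O 2, S 2, halogen 1):
  atom 1: O, bond orders sum to 2 (valence 2) → 0 H
  atom 2: C, bond orders sum to 4 (valence 4) → 0 H
  atom 3: O, bond orders sum to 2 (valence 2) → 0 H
  atom 4: C, bond orders sum to 1 (valence 4) → 3 H
  atom 5: C, bond orders sum to 4 (valence 4) → 0 H
  atom 6: N, bond orders sum to 3 (valence 3) → 0 H
  atom 7: C, bond orders sum to 4 (valence 4) → 0 H
  atom 8: O, bond orders sum to 1 (valence 2) → 1 H
  atom 9: C, bond orders sum to 4 (valence 4) → 0 H
  atom 10: C, bond orders sum to 3 (valence 4) → 1 H
  atom 11: C, bond orders sum to 3 (valence 4) → 1 H
  atom 12: C, bond orders sum to 4 (valence 4) → 0 H
  atom 13: N, bond orders sum to 3 (valence 3) → 0 H
Total hydrogens: 6.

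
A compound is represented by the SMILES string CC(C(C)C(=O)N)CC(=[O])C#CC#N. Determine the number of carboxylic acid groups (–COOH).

0

Scan the SMILES for the carboxylic acid motif — none present.
Groups that are present: 1 alkyne, 1 amide, 1 ketone, 1 nitrile.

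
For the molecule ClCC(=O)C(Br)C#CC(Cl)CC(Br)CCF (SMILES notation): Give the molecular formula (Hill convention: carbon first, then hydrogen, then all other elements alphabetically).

C10H11Br2Cl2FO

Walk through each heavy atom and fill implicit hydrogens from standard valence (C 4, N 3, O 2, S 2, halogen 1):
  atom 1: Cl (halogen, monovalent) → 0 H
  atom 2: C, bond orders sum to 2 (valence 4) → 2 H
  atom 3: C, bond orders sum to 4 (valence 4) → 0 H
  atom 4: O, bond orders sum to 2 (valence 2) → 0 H
  atom 5: C, bond orders sum to 3 (valence 4) → 1 H
  atom 6: Br (halogen, monovalent) → 0 H
  atom 7: C, bond orders sum to 4 (valence 4) → 0 H
  atom 8: C, bond orders sum to 4 (valence 4) → 0 H
  atom 9: C, bond orders sum to 3 (valence 4) → 1 H
  atom 10: Cl (halogen, monovalent) → 0 H
  atom 11: C, bond orders sum to 2 (valence 4) → 2 H
  atom 12: C, bond orders sum to 3 (valence 4) → 1 H
  atom 13: Br (halogen, monovalent) → 0 H
  atom 14: C, bond orders sum to 2 (valence 4) → 2 H
  atom 15: C, bond orders sum to 2 (valence 4) → 2 H
  atom 16: F (halogen, monovalent) → 0 H
Totals → C:10, H:11, Br:2, Cl:2, F:1, O:1.
In Hill order: C10H11Br2Cl2FO.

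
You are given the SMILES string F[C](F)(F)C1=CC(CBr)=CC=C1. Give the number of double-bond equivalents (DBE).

4

Molecular formula: C8H6BrF3.
DoU = (2C + 2 + N − H − X) / 2, where X is the halogen count and O/S are ignored.
    = (2·8 + 2 + 0 − 6 − 4) / 2 = 8 / 2 = 4.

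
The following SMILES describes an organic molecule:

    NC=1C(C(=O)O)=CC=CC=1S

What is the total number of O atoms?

2

Scan the SMILES for O atoms (remember two-letter symbols like Cl and Br are single atoms).
Oxygen count: 2.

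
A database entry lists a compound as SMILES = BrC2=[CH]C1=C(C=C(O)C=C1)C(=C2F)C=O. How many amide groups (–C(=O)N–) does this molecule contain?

0

Scan the SMILES for the amide motif — none present.
Groups that are present: 1 aldehyde, 1 hydroxyl.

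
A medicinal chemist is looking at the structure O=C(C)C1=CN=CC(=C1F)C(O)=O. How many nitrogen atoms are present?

1

Scan the SMILES for N atoms (remember two-letter symbols like Cl and Br are single atoms).
Nitrogen count: 1.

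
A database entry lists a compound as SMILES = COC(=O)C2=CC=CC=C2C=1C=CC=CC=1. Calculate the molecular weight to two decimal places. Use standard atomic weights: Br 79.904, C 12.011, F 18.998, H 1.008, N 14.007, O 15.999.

212.25 g/mol

First, the molecular formula is C14H12O2 (counting implicit H from valence).
  C: 14 × 12.011 = 168.154
  H: 12 × 1.008 = 12.096
  O: 2 × 15.999 = 31.998
Sum: 14×12.011 + 12×1.008 + 2×15.999 = 212.248 → 212.25 g/mol.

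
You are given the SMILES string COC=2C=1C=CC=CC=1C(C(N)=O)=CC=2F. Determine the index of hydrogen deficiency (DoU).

8

Degree of unsaturation = (number of rings) + (number of π bonds).
Ring closures in the SMILES: 2.
π bonds: 6 double bonds (each 1 DoU) → 6 DoU from unsaturation.
Total DoU = 2 + 6 = 8.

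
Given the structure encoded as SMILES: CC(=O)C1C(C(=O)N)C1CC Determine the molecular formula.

C8H13NO2

Walk through each heavy atom and fill implicit hydrogens from standard valence (C 4, N 3, O 2, S 2, halogen 1):
  atom 1: C, bond orders sum to 1 (valence 4) → 3 H
  atom 2: C, bond orders sum to 4 (valence 4) → 0 H
  atom 3: O, bond orders sum to 2 (valence 2) → 0 H
  atom 4: C, bond orders sum to 3 (valence 4) → 1 H
  atom 5: C, bond orders sum to 3 (valence 4) → 1 H
  atom 6: C, bond orders sum to 4 (valence 4) → 0 H
  atom 7: O, bond orders sum to 2 (valence 2) → 0 H
  atom 8: N, bond orders sum to 1 (valence 3) → 2 H
  atom 9: C, bond orders sum to 3 (valence 4) → 1 H
  atom 10: C, bond orders sum to 2 (valence 4) → 2 H
  atom 11: C, bond orders sum to 1 (valence 4) → 3 H
Totals → C:8, H:13, N:1, O:2.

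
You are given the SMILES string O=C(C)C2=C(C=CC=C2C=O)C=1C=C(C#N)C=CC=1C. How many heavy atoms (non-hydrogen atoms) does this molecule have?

20

Every atom symbol written in the SMILES (organic subset) is one heavy atom; implicit H are not written.
Heavy atoms by element → C:17, N:1, O:2.
Total: 20.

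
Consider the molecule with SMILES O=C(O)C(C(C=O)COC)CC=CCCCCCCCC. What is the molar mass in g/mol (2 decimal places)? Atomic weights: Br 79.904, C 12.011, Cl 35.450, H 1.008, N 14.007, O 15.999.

298.42 g/mol

First, the molecular formula is C17H30O4 (counting implicit H from valence).
  C: 17 × 12.011 = 204.187
  H: 30 × 1.008 = 30.240
  O: 4 × 15.999 = 63.996
Sum: 17×12.011 + 30×1.008 + 4×15.999 = 298.423 → 298.42 g/mol.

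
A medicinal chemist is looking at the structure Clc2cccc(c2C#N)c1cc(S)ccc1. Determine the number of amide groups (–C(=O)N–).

Scan the SMILES for the amide motif — none present.
Groups that are present: 1 nitrile, 1 thiol.

0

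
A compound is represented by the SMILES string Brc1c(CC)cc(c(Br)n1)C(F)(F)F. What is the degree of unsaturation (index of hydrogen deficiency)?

Molecular formula: C8H6Br2F3N.
DoU = (2C + 2 + N − H − X) / 2, where X is the halogen count and O/S are ignored.
    = (2·8 + 2 + 1 − 6 − 5) / 2 = 8 / 2 = 4.

4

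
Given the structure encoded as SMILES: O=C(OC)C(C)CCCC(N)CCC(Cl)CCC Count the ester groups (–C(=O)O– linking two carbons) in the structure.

1

The ester motif appears at heavy-atom position 2 in the SMILES.
Other groups present: 1 primary amine.
Ester count: 1.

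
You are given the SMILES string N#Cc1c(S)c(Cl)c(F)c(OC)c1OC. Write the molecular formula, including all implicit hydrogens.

Walk through each heavy atom and fill implicit hydrogens from standard valence (C 4, N 3, O 2, S 2, halogen 1); for lowercase aromatic atoms, an aromatic c carries 1 H when it has two neighbours and 0 H with three, and aromatic n carries 0 H:
  atom 1: N, bond orders sum to 3 (valence 3) → 0 H
  atom 2: C, bond orders sum to 4 (valence 4) → 0 H
  atom 3: aromatic c, 3 neighbours → 0 H
  atom 4: aromatic c, 3 neighbours → 0 H
  atom 5: S, bond orders sum to 1 (valence 2) → 1 H
  atom 6: aromatic c, 3 neighbours → 0 H
  atom 7: Cl (halogen, monovalent) → 0 H
  atom 8: aromatic c, 3 neighbours → 0 H
  atom 9: F (halogen, monovalent) → 0 H
  atom 10: aromatic c, 3 neighbours → 0 H
  atom 11: O, bond orders sum to 2 (valence 2) → 0 H
  atom 12: C, bond orders sum to 1 (valence 4) → 3 H
  atom 13: aromatic c, 3 neighbours → 0 H
  atom 14: O, bond orders sum to 2 (valence 2) → 0 H
  atom 15: C, bond orders sum to 1 (valence 4) → 3 H
Totals → C:9, H:7, Cl:1, F:1, N:1, O:2, S:1.

C9H7ClFNO2S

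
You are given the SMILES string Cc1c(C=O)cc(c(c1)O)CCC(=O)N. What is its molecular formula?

Walk through each heavy atom and fill implicit hydrogens from standard valence (C 4, N 3, O 2, S 2, halogen 1); for lowercase aromatic atoms, an aromatic c carries 1 H when it has two neighbours and 0 H with three, and aromatic n carries 0 H:
  atom 1: C, bond orders sum to 1 (valence 4) → 3 H
  atom 2: aromatic c, 3 neighbours → 0 H
  atom 3: aromatic c, 3 neighbours → 0 H
  atom 4: C, bond orders sum to 3 (valence 4) → 1 H
  atom 5: O, bond orders sum to 2 (valence 2) → 0 H
  atom 6: aromatic c, 2 neighbours → 1 H
  atom 7: aromatic c, 3 neighbours → 0 H
  atom 8: aromatic c, 3 neighbours → 0 H
  atom 9: aromatic c, 2 neighbours → 1 H
  atom 10: O, bond orders sum to 1 (valence 2) → 1 H
  atom 11: C, bond orders sum to 2 (valence 4) → 2 H
  atom 12: C, bond orders sum to 2 (valence 4) → 2 H
  atom 13: C, bond orders sum to 4 (valence 4) → 0 H
  atom 14: O, bond orders sum to 2 (valence 2) → 0 H
  atom 15: N, bond orders sum to 1 (valence 3) → 2 H
Totals → C:11, H:13, N:1, O:3.
In Hill order: C11H13NO3.

C11H13NO3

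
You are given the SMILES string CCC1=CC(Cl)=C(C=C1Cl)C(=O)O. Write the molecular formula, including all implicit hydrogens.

Walk through each heavy atom and fill implicit hydrogens from standard valence (C 4, N 3, O 2, S 2, halogen 1):
  atom 1: C, bond orders sum to 1 (valence 4) → 3 H
  atom 2: C, bond orders sum to 2 (valence 4) → 2 H
  atom 3: C, bond orders sum to 4 (valence 4) → 0 H
  atom 4: C, bond orders sum to 3 (valence 4) → 1 H
  atom 5: C, bond orders sum to 4 (valence 4) → 0 H
  atom 6: Cl (halogen, monovalent) → 0 H
  atom 7: C, bond orders sum to 4 (valence 4) → 0 H
  atom 8: C, bond orders sum to 3 (valence 4) → 1 H
  atom 9: C, bond orders sum to 4 (valence 4) → 0 H
  atom 10: Cl (halogen, monovalent) → 0 H
  atom 11: C, bond orders sum to 4 (valence 4) → 0 H
  atom 12: O, bond orders sum to 2 (valence 2) → 0 H
  atom 13: O, bond orders sum to 1 (valence 2) → 1 H
Totals → C:9, H:8, Cl:2, O:2.
In Hill order: C9H8Cl2O2.

C9H8Cl2O2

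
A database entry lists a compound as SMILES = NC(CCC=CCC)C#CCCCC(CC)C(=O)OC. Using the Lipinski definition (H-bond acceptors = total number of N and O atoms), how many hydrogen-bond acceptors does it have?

3

N atoms: 1; O atoms: 2.
Lipinski HBA = 1 + 2 = 3.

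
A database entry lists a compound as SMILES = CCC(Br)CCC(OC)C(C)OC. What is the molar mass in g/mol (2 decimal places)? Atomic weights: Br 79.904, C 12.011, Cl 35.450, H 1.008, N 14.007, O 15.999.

253.18 g/mol

First, the molecular formula is C10H21BrO2 (counting implicit H from valence).
  Br: 1 × 79.904 = 79.904
  C: 10 × 12.011 = 120.110
  H: 21 × 1.008 = 21.168
  O: 2 × 15.999 = 31.998
Sum: 1×79.904 + 10×12.011 + 21×1.008 + 2×15.999 = 253.180 → 253.18 g/mol.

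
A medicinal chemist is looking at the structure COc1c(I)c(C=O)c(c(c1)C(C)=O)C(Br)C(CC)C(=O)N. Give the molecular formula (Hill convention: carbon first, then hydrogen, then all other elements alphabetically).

Walk through each heavy atom and fill implicit hydrogens from standard valence (C 4, N 3, O 2, S 2, halogen 1); for lowercase aromatic atoms, an aromatic c carries 1 H when it has two neighbours and 0 H with three, and aromatic n carries 0 H:
  atom 1: C, bond orders sum to 1 (valence 4) → 3 H
  atom 2: O, bond orders sum to 2 (valence 2) → 0 H
  atom 3: aromatic c, 3 neighbours → 0 H
  atom 4: aromatic c, 3 neighbours → 0 H
  atom 5: I (halogen, monovalent) → 0 H
  atom 6: aromatic c, 3 neighbours → 0 H
  atom 7: C, bond orders sum to 3 (valence 4) → 1 H
  atom 8: O, bond orders sum to 2 (valence 2) → 0 H
  atom 9: aromatic c, 3 neighbours → 0 H
  atom 10: aromatic c, 3 neighbours → 0 H
  atom 11: aromatic c, 2 neighbours → 1 H
  atom 12: C, bond orders sum to 4 (valence 4) → 0 H
  atom 13: C, bond orders sum to 1 (valence 4) → 3 H
  atom 14: O, bond orders sum to 2 (valence 2) → 0 H
  atom 15: C, bond orders sum to 3 (valence 4) → 1 H
  atom 16: Br (halogen, monovalent) → 0 H
  atom 17: C, bond orders sum to 3 (valence 4) → 1 H
  atom 18: C, bond orders sum to 2 (valence 4) → 2 H
  atom 19: C, bond orders sum to 1 (valence 4) → 3 H
  atom 20: C, bond orders sum to 4 (valence 4) → 0 H
  atom 21: O, bond orders sum to 2 (valence 2) → 0 H
  atom 22: N, bond orders sum to 1 (valence 3) → 2 H
Totals → C:15, H:17, Br:1, I:1, N:1, O:4.
In Hill order: C15H17BrINO4.

C15H17BrINO4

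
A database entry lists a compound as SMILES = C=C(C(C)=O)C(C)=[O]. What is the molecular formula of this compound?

C6H8O2

Walk through each heavy atom and fill implicit hydrogens from standard valence (C 4, N 3, O 2, S 2, halogen 1):
  atom 1: C, bond orders sum to 2 (valence 4) → 2 H
  atom 2: C, bond orders sum to 4 (valence 4) → 0 H
  atom 3: C, bond orders sum to 4 (valence 4) → 0 H
  atom 4: C, bond orders sum to 1 (valence 4) → 3 H
  atom 5: O, bond orders sum to 2 (valence 2) → 0 H
  atom 6: C, bond orders sum to 4 (valence 4) → 0 H
  atom 7: C, bond orders sum to 1 (valence 4) → 3 H
  atom 8: O with explicit H count 0
Totals → C:6, H:8, O:2.
In Hill order: C6H8O2.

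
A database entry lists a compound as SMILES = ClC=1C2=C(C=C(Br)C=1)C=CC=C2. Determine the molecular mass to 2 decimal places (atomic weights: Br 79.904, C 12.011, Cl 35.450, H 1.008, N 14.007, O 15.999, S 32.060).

First, the molecular formula is C10H6BrCl (counting implicit H from valence).
  Br: 1 × 79.904 = 79.904
  C: 10 × 12.011 = 120.110
  Cl: 1 × 35.450 = 35.450
  H: 6 × 1.008 = 6.048
Sum: 1×79.904 + 10×12.011 + 1×35.450 + 6×1.008 = 241.512 → 241.51 g/mol.

241.51 g/mol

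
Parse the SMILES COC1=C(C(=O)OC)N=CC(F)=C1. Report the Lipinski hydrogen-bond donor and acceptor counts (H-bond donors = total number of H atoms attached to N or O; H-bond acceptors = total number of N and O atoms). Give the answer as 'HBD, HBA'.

0, 4

Donors: find every N or O and count the H atoms it carries.
  atom 2 (O): bond orders sum to 2 → 0 H
  atom 6 (O): bond orders sum to 2 → 0 H
  atom 7 (O): bond orders sum to 2 → 0 H
  atom 9 (N): bond orders sum to 3 → 0 H
Lipinski HBD = 0.
Acceptors: N atoms = 1, O atoms = 3 → HBA = 4.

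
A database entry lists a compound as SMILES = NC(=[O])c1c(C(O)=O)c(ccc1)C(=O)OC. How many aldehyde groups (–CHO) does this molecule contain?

Scan the SMILES for the aldehyde motif — none present.
Groups that are present: 1 amide, 1 carboxylic acid, 1 ester.

0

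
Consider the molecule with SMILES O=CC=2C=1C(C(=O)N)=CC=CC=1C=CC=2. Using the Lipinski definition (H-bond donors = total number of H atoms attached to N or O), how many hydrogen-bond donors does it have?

Donors: find every N or O and count the H atoms it carries.
  atom 1 (O): bond orders sum to 2 → 0 H
  atom 7 (O): bond orders sum to 2 → 0 H
  atom 8 (N): bond orders sum to 1 → 2 H
Lipinski HBD = 2.

2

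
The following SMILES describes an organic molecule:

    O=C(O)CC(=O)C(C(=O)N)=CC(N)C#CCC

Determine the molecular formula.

C11H14N2O4

Walk through each heavy atom and fill implicit hydrogens from standard valence (C 4, N 3, O 2, S 2, halogen 1):
  atom 1: O, bond orders sum to 2 (valence 2) → 0 H
  atom 2: C, bond orders sum to 4 (valence 4) → 0 H
  atom 3: O, bond orders sum to 1 (valence 2) → 1 H
  atom 4: C, bond orders sum to 2 (valence 4) → 2 H
  atom 5: C, bond orders sum to 4 (valence 4) → 0 H
  atom 6: O, bond orders sum to 2 (valence 2) → 0 H
  atom 7: C, bond orders sum to 4 (valence 4) → 0 H
  atom 8: C, bond orders sum to 4 (valence 4) → 0 H
  atom 9: O, bond orders sum to 2 (valence 2) → 0 H
  atom 10: N, bond orders sum to 1 (valence 3) → 2 H
  atom 11: C, bond orders sum to 3 (valence 4) → 1 H
  atom 12: C, bond orders sum to 3 (valence 4) → 1 H
  atom 13: N, bond orders sum to 1 (valence 3) → 2 H
  atom 14: C, bond orders sum to 4 (valence 4) → 0 H
  atom 15: C, bond orders sum to 4 (valence 4) → 0 H
  atom 16: C, bond orders sum to 2 (valence 4) → 2 H
  atom 17: C, bond orders sum to 1 (valence 4) → 3 H
Totals → C:11, H:14, N:2, O:4.
In Hill order: C11H14N2O4.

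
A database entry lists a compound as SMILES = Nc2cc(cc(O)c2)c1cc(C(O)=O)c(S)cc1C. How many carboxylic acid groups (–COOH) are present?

1

The carboxylic acid motif appears at heavy-atom position 12 in the SMILES.
Other groups present: 1 hydroxyl, 1 primary amine, 1 thiol.
Carboxylic acid count: 1.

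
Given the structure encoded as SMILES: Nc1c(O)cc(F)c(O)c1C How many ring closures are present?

1

In SMILES, each pair of matching ring-closure digits denotes one ring-closing bond; the number of such bonds equals the number of independent rings.
Ring-closure bonds here: 1.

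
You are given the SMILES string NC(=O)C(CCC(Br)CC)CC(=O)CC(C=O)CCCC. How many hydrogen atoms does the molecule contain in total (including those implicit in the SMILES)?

Walk through each heavy atom and fill implicit hydrogens from standard valence (C 4, N 3, O 2, S 2, halogen 1):
  atom 1: N, bond orders sum to 1 (valence 3) → 2 H
  atom 2: C, bond orders sum to 4 (valence 4) → 0 H
  atom 3: O, bond orders sum to 2 (valence 2) → 0 H
  atom 4: C, bond orders sum to 3 (valence 4) → 1 H
  atom 5: C, bond orders sum to 2 (valence 4) → 2 H
  atom 6: C, bond orders sum to 2 (valence 4) → 2 H
  atom 7: C, bond orders sum to 3 (valence 4) → 1 H
  atom 8: Br (halogen, monovalent) → 0 H
  atom 9: C, bond orders sum to 2 (valence 4) → 2 H
  atom 10: C, bond orders sum to 1 (valence 4) → 3 H
  atom 11: C, bond orders sum to 2 (valence 4) → 2 H
  atom 12: C, bond orders sum to 4 (valence 4) → 0 H
  atom 13: O, bond orders sum to 2 (valence 2) → 0 H
  atom 14: C, bond orders sum to 2 (valence 4) → 2 H
  atom 15: C, bond orders sum to 3 (valence 4) → 1 H
  atom 16: C, bond orders sum to 3 (valence 4) → 1 H
  atom 17: O, bond orders sum to 2 (valence 2) → 0 H
  atom 18: C, bond orders sum to 2 (valence 4) → 2 H
  atom 19: C, bond orders sum to 2 (valence 4) → 2 H
  atom 20: C, bond orders sum to 2 (valence 4) → 2 H
  atom 21: C, bond orders sum to 1 (valence 4) → 3 H
Total hydrogens: 28.

28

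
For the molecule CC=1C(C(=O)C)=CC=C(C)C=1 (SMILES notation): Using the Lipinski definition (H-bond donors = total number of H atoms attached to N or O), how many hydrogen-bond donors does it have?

Donors: find every N or O and count the H atoms it carries.
  atom 5 (O): bond orders sum to 2 → 0 H
Lipinski HBD = 0.

0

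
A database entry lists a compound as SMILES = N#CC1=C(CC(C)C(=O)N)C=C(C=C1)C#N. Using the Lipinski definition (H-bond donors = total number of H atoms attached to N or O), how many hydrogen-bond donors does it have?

Donors: find every N or O and count the H atoms it carries.
  atom 1 (N): bond orders sum to 3 → 0 H
  atom 9 (O): bond orders sum to 2 → 0 H
  atom 10 (N): bond orders sum to 1 → 2 H
  atom 16 (N): bond orders sum to 3 → 0 H
Lipinski HBD = 2.

2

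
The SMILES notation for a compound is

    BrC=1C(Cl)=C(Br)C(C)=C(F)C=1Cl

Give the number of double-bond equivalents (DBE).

4

Degree of unsaturation = (number of rings) + (number of π bonds).
Ring closures in the SMILES: 1.
π bonds: 3 double bonds (each 1 DoU) → 3 DoU from unsaturation.
Total DoU = 1 + 3 = 4.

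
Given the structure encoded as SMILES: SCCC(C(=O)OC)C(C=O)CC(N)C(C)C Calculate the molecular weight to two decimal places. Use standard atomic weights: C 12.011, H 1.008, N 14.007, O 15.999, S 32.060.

261.38 g/mol

First, the molecular formula is C12H23NO3S (counting implicit H from valence).
  C: 12 × 12.011 = 144.132
  H: 23 × 1.008 = 23.184
  N: 1 × 14.007 = 14.007
  O: 3 × 15.999 = 47.997
  S: 1 × 32.060 = 32.060
Sum: 12×12.011 + 23×1.008 + 1×14.007 + 3×15.999 + 1×32.060 = 261.380 → 261.38 g/mol.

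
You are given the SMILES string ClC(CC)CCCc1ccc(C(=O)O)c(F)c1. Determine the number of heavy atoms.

17

Every atom symbol written in the SMILES (organic subset) is one heavy atom; implicit H are not written.
Heavy atoms by element → C:13, Cl:1, F:1, O:2.
Total: 17.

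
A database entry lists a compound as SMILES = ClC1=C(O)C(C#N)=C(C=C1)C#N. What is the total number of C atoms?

Count every carbon token in the SMILES (each C, including those in ring-closure positions and inside branches).
Carbon count: 8.

8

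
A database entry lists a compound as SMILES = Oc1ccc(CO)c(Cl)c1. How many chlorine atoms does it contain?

1

Scan the SMILES for Cl atoms (remember two-letter symbols like Cl and Br are single atoms).
Chlorine count: 1.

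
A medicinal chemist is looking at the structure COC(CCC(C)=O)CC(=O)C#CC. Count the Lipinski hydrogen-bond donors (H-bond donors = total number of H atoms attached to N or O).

Donors: find every N or O and count the H atoms it carries.
  atom 2 (O): bond orders sum to 2 → 0 H
  atom 8 (O): bond orders sum to 2 → 0 H
  atom 11 (O): bond orders sum to 2 → 0 H
Lipinski HBD = 0.

0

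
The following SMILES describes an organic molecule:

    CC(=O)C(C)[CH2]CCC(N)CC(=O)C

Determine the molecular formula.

C11H21NO2

Walk through each heavy atom and fill implicit hydrogens from standard valence (C 4, N 3, O 2, S 2, halogen 1):
  atom 1: C, bond orders sum to 1 (valence 4) → 3 H
  atom 2: C, bond orders sum to 4 (valence 4) → 0 H
  atom 3: O, bond orders sum to 2 (valence 2) → 0 H
  atom 4: C, bond orders sum to 3 (valence 4) → 1 H
  atom 5: C, bond orders sum to 1 (valence 4) → 3 H
  atom 6: C with explicit H count 2
  atom 7: C, bond orders sum to 2 (valence 4) → 2 H
  atom 8: C, bond orders sum to 2 (valence 4) → 2 H
  atom 9: C, bond orders sum to 3 (valence 4) → 1 H
  atom 10: N, bond orders sum to 1 (valence 3) → 2 H
  atom 11: C, bond orders sum to 2 (valence 4) → 2 H
  atom 12: C, bond orders sum to 4 (valence 4) → 0 H
  atom 13: O, bond orders sum to 2 (valence 2) → 0 H
  atom 14: C, bond orders sum to 1 (valence 4) → 3 H
Totals → C:11, H:21, N:1, O:2.
In Hill order: C11H21NO2.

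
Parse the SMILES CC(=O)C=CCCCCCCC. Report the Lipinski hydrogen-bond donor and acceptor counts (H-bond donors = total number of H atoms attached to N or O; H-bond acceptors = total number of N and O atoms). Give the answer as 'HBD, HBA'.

Donors: find every N or O and count the H atoms it carries.
  atom 3 (O): bond orders sum to 2 → 0 H
Lipinski HBD = 0.
Acceptors: N atoms = 0, O atoms = 1 → HBA = 1.

0, 1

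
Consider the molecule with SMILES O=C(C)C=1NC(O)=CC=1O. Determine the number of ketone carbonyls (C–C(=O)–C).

1

The ketone motif appears at heavy-atom position 2 in the SMILES.
Other groups present: 2 hydroxyl.
Ketone count: 1.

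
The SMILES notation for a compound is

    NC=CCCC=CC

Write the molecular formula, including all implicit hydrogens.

Walk through each heavy atom and fill implicit hydrogens from standard valence (C 4, N 3, O 2, S 2, halogen 1):
  atom 1: N, bond orders sum to 1 (valence 3) → 2 H
  atom 2: C, bond orders sum to 3 (valence 4) → 1 H
  atom 3: C, bond orders sum to 3 (valence 4) → 1 H
  atom 4: C, bond orders sum to 2 (valence 4) → 2 H
  atom 5: C, bond orders sum to 2 (valence 4) → 2 H
  atom 6: C, bond orders sum to 3 (valence 4) → 1 H
  atom 7: C, bond orders sum to 3 (valence 4) → 1 H
  atom 8: C, bond orders sum to 1 (valence 4) → 3 H
Totals → C:7, H:13, N:1.
In Hill order: C7H13N.

C7H13N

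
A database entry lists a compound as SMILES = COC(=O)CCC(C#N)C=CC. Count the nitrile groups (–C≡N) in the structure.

1

The nitrile motif appears at heavy-atom position 8 in the SMILES.
Other groups present: 1 alkene, 1 ester.
Nitrile count: 1.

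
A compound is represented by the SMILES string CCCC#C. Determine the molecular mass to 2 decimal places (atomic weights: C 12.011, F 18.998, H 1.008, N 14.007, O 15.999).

First, the molecular formula is C5H8 (counting implicit H from valence).
  C: 5 × 12.011 = 60.055
  H: 8 × 1.008 = 8.064
Sum: 5×12.011 + 8×1.008 = 68.119 → 68.12 g/mol.

68.12 g/mol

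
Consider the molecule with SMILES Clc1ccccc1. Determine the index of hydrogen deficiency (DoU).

Molecular formula: C6H5Cl.
DoU = (2C + 2 + N − H − X) / 2, where X is the halogen count and O/S are ignored.
    = (2·6 + 2 + 0 − 5 − 1) / 2 = 8 / 2 = 4.

4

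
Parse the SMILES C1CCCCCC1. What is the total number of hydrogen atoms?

Walk through each heavy atom and fill implicit hydrogens from standard valence (C 4, N 3, O 2, S 2, halogen 1):
  atom 1: C, bond orders sum to 2 (valence 4) → 2 H
  atom 2: C, bond orders sum to 2 (valence 4) → 2 H
  atom 3: C, bond orders sum to 2 (valence 4) → 2 H
  atom 4: C, bond orders sum to 2 (valence 4) → 2 H
  atom 5: C, bond orders sum to 2 (valence 4) → 2 H
  atom 6: C, bond orders sum to 2 (valence 4) → 2 H
  atom 7: C, bond orders sum to 2 (valence 4) → 2 H
Total hydrogens: 14.

14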